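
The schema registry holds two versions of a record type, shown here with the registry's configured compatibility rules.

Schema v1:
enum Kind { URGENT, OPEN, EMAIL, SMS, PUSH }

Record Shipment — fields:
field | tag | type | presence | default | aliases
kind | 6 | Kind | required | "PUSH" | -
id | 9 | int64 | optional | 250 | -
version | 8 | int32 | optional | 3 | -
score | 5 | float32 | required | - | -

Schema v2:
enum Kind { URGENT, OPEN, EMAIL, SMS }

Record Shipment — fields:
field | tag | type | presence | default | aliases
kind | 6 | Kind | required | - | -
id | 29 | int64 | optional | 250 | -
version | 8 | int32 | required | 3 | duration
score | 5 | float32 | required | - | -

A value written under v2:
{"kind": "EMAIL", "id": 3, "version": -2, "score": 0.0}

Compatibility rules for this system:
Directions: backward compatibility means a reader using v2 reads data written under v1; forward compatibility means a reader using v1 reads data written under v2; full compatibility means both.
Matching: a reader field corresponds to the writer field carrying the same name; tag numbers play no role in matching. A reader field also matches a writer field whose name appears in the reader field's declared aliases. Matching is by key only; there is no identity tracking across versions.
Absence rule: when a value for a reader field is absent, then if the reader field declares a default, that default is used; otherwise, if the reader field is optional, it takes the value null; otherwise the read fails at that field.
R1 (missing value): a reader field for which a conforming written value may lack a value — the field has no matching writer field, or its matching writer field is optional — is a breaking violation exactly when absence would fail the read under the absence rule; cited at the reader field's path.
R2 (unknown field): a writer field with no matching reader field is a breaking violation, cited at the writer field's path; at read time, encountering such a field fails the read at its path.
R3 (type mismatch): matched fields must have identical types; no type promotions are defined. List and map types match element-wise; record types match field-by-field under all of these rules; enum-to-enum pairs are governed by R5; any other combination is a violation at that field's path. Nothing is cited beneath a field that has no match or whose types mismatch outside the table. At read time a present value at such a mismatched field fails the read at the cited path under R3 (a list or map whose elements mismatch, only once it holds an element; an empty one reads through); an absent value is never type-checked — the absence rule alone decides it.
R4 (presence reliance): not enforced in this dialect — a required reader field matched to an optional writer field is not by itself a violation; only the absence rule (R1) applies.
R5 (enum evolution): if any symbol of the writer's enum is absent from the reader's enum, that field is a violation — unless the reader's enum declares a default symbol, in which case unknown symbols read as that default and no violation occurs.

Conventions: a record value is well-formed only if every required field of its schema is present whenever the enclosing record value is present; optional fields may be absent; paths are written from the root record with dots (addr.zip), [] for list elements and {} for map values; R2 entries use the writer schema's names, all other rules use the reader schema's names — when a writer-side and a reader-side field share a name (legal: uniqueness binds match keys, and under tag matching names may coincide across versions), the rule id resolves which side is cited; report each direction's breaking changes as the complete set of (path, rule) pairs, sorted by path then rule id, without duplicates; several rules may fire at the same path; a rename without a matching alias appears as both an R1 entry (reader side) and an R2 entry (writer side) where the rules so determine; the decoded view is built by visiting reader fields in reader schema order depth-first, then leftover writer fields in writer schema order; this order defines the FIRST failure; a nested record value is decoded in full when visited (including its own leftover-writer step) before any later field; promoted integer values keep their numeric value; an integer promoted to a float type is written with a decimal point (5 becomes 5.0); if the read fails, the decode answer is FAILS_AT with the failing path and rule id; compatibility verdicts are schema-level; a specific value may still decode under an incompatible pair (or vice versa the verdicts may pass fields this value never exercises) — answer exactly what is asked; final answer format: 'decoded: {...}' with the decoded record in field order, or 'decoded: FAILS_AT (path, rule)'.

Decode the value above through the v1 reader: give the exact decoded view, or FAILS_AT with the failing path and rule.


the writer's type comes first in each Shipment pair
decoding the Shipment value with the v1 reader:
  kind := "EMAIL"
  id := 3
  version := -2
  score := 0.0
  => decoded: {"kind": "EMAIL", "id": 3, "version": -2, "score": 0.0}
the rest of the Shipment diff is inert for this question:
  field version in record Shipment: optional changed to required -> inert under this dialect — no rule fires on Shipment and the result does not move
  enum Kind (field kind in record Shipment): symbol PUSH removed (the field default referencing it is cleared) -> changes Shipment's schema-level verdicts only — the decode of this value is the same
  field id in record Shipment: tag 9 changed to 29 -> inert under this dialect — no rule fires on Shipment and the result does not move

decoded: {"kind": "EMAIL", "id": 3, "version": -2, "score": 0.0}


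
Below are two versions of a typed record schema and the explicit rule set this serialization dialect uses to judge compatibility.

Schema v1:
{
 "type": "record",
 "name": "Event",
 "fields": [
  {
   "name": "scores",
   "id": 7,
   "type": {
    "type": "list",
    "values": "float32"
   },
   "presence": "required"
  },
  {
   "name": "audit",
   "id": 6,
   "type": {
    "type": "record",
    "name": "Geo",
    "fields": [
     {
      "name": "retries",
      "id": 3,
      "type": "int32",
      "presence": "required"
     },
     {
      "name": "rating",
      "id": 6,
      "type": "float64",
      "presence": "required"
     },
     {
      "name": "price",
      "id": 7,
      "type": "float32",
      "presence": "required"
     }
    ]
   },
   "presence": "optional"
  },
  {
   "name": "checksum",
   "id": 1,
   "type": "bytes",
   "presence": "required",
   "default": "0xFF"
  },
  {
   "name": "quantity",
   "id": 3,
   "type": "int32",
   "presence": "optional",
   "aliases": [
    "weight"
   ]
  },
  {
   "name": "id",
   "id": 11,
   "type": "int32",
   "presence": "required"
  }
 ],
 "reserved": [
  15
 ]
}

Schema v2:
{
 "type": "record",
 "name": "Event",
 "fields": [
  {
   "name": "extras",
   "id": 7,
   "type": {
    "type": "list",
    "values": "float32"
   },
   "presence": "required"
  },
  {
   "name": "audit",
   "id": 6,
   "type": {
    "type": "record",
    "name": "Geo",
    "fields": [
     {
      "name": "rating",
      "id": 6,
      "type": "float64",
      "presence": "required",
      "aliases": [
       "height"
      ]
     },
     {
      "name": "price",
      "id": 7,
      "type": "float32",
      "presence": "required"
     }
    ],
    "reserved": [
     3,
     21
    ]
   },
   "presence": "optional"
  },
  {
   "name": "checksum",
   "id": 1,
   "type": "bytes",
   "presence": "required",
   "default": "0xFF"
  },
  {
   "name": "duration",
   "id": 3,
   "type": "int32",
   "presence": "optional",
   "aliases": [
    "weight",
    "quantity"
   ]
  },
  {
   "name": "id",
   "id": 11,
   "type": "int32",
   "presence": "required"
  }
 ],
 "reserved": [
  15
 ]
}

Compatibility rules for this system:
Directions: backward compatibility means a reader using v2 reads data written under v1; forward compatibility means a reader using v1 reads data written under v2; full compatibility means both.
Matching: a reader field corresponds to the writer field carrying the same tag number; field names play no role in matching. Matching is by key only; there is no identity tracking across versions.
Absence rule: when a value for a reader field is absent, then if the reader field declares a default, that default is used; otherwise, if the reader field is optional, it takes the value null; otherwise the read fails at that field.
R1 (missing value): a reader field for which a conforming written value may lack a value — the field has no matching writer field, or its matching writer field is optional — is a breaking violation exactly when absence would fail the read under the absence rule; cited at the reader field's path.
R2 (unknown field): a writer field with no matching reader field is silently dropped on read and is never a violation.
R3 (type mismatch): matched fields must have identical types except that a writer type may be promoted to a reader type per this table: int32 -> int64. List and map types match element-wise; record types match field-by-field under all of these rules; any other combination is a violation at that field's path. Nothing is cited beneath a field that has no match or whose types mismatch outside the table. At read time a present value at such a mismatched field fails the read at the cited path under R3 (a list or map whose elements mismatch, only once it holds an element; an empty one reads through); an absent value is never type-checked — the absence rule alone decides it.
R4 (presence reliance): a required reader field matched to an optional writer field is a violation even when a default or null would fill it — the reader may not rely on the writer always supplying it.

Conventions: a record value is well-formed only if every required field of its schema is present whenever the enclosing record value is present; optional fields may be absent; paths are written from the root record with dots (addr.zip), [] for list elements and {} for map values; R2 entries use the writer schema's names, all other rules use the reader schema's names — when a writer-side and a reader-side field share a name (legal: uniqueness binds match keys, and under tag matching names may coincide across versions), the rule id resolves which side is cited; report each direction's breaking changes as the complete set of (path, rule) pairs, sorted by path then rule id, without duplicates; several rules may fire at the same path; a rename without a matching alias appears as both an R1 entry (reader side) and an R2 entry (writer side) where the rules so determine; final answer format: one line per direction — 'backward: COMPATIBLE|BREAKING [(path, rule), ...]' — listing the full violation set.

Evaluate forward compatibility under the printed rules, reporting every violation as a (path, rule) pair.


in Event below, arrows point writer -> reader
forward analysis of Event with v1 as reader and v2 as writer:
  scores <- extras (list<float32> -> list<float32>, writer required)
  audit <- audit (Geo -> Geo, writer optional)
  checksum <- checksum (bytes -> bytes, writer required)
  quantity <- duration (int32 -> int32, writer optional)
  id <- id (int32 -> int32, writer required)
  audit.retries: no writer match
  audit.rating <- audit.rating (float64 -> float64, writer required)
  audit.price <- audit.price (float32 -> float32, writer required)
  rule R1 violated at audit.retries
  => 1 violation(s): forward is BREAKING for Event
checking off the Event differences that do not matter here:
  renamed field scores to extras in record Event -> fires no rule on Event, leaving the asked answer as it is
  renamed field quantity to duration in record Event (alias quantity declared on the renamed field) -> fires no rule on Event, leaving the asked answer as it is

forward: BREAKING [(audit.retries, R1)]


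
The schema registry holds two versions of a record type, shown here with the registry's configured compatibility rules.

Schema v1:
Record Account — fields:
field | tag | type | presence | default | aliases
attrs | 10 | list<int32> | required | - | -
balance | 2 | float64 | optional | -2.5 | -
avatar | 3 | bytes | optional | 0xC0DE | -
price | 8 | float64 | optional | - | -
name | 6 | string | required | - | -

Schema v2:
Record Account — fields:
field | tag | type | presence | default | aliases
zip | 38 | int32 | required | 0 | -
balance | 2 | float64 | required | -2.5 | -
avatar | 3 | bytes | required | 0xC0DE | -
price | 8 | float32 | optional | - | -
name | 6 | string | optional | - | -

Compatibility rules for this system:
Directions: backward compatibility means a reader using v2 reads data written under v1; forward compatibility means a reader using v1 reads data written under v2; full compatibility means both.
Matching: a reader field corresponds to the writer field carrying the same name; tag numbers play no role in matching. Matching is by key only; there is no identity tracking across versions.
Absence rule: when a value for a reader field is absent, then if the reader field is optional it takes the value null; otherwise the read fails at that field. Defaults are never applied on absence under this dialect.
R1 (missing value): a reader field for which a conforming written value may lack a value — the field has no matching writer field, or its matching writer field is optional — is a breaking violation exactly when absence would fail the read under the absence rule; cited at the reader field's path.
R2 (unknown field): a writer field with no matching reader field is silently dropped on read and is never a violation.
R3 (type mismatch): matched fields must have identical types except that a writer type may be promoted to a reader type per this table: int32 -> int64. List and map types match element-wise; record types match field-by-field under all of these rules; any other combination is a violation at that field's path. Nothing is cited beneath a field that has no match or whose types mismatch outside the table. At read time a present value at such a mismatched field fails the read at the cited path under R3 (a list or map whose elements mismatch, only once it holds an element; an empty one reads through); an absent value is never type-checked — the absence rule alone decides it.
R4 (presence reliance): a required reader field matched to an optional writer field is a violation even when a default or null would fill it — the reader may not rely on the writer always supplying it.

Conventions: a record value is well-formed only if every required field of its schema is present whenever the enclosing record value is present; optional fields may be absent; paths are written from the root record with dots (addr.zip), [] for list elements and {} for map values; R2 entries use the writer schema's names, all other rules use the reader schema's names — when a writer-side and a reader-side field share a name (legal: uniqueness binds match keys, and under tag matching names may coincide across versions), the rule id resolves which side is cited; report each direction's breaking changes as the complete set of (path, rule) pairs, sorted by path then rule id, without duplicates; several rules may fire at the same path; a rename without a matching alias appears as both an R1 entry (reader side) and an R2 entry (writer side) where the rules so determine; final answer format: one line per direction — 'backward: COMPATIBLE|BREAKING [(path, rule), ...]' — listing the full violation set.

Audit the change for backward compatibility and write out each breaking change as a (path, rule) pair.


arrows below run writer -> reader for Account
backward on Account — v2 reading data written by v1:
  no writer field matches reader zip
  balance: paired with writer balance (float64 -> float64; writer optional)
  avatar: paired with writer avatar (bytes -> bytes; writer optional)
  price: paired with writer price (float64 -> float32; writer optional)
  name: paired with writer name (string -> string; writer required)
  writer field attrs has no reader counterpart
  breaking: (avatar, R1)
  breaking: (avatar, R4)
  breaking: (balance, R1)
  breaking: (balance, R4)
  breaking: (price, R3)
  breaking: (zip, R1)
  => backward verdict for Account: BREAKING, 6 violation(s)
the rest of the Account diff is inert for this question:
  removed field attrs from record Account -> its effect on Account is confined to the forward direction, not asked
  field name in record Account: required changed to optional -> its effect on Account is confined to the forward direction, not asked

backward: BREAKING [(avatar, R1), (avatar, R4), (balance, R1), (balance, R4), (price, R3), (zip, R1)]


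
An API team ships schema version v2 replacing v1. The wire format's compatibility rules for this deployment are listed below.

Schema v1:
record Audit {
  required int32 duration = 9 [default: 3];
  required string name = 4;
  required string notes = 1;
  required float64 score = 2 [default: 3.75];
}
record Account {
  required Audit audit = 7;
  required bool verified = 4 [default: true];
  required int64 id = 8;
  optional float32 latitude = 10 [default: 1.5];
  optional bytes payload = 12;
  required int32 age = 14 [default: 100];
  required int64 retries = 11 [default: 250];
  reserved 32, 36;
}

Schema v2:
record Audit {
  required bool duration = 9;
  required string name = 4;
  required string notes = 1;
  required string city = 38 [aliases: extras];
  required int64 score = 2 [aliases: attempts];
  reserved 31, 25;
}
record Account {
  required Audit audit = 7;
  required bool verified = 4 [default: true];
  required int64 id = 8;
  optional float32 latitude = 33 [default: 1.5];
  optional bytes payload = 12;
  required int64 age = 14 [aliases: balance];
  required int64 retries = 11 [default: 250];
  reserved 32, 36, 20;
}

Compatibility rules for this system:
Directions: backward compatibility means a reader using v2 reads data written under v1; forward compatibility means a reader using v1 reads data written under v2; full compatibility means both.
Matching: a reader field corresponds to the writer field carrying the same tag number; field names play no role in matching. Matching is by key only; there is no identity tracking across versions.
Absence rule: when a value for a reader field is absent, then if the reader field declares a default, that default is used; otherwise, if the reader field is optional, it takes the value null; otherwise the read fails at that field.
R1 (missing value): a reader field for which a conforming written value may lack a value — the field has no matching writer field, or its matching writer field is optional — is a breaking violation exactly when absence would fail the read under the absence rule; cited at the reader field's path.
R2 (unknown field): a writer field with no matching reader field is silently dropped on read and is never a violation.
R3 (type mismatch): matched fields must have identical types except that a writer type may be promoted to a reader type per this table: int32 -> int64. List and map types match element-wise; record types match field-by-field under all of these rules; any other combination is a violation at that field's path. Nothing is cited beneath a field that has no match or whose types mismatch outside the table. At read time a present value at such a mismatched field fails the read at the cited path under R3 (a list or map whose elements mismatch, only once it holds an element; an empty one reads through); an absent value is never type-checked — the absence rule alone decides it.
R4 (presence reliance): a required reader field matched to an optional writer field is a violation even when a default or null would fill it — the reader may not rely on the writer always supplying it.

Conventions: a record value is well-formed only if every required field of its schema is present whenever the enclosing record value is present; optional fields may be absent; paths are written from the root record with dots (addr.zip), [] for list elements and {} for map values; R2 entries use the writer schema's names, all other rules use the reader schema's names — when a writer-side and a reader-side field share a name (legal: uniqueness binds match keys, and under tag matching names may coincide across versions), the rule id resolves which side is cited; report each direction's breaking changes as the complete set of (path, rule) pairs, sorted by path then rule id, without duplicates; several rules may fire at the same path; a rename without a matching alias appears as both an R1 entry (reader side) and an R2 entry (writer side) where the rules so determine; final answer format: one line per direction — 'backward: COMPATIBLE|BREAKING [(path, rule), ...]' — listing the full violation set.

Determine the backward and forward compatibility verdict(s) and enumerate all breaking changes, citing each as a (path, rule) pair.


backward: BREAKING [(audit.city, R1), (audit.duration, R3), (audit.score, R3)]; forward: BREAKING [(age, R3), (audit.duration, R3), (audit.score, R3)]

arrows below run writer -> reader for Account
backward analysis of Account with v2 as reader and v1 as writer:
  audit: Audit -> Audit, writer required; from audit
  verified: bool -> bool, writer required; from verified
  id: int64 -> int64, writer required; from id
  latitude: no writer match
  payload: bytes -> bytes, writer optional; from payload
  age: int32 -> int64, writer required; from age
  retries: int64 -> int64, writer required; from retries
  leftover writer field: latitude
  audit.duration: int32 -> bool, writer required; from audit.duration
  audit.name: string -> string, writer required; from audit.name
  audit.notes: string -> string, writer required; from audit.notes
  audit.city: no writer match
  audit.score: float64 -> int64, writer required; from audit.score
  rule R1 violated at audit.city
  rule R3 violated at audit.duration
  rule R3 violated at audit.score
  => 3 violation(s): backward is BREAKING for Account
forward analysis of Account with v1 as reader and v2 as writer:
  audit: Audit -> Audit, writer required; from audit
  verified: bool -> bool, writer required; from verified
  id: int64 -> int64, writer required; from id
  latitude: no writer match
  payload: bytes -> bytes, writer optional; from payload
  age: int64 -> int32, writer required; from age
  retries: int64 -> int64, writer required; from retries
  leftover writer field: latitude
  audit.duration: bool -> int32, writer required; from audit.duration
  audit.name: string -> string, writer required; from audit.name
  audit.notes: string -> string, writer required; from audit.notes
  audit.score: int64 -> float64, writer required; from audit.score
  leftover writer field: audit.city
  rule R3 violated at age
  rule R3 violated at audit.duration
  rule R3 violated at audit.score
  => 3 violation(s): forward is BREAKING for Account


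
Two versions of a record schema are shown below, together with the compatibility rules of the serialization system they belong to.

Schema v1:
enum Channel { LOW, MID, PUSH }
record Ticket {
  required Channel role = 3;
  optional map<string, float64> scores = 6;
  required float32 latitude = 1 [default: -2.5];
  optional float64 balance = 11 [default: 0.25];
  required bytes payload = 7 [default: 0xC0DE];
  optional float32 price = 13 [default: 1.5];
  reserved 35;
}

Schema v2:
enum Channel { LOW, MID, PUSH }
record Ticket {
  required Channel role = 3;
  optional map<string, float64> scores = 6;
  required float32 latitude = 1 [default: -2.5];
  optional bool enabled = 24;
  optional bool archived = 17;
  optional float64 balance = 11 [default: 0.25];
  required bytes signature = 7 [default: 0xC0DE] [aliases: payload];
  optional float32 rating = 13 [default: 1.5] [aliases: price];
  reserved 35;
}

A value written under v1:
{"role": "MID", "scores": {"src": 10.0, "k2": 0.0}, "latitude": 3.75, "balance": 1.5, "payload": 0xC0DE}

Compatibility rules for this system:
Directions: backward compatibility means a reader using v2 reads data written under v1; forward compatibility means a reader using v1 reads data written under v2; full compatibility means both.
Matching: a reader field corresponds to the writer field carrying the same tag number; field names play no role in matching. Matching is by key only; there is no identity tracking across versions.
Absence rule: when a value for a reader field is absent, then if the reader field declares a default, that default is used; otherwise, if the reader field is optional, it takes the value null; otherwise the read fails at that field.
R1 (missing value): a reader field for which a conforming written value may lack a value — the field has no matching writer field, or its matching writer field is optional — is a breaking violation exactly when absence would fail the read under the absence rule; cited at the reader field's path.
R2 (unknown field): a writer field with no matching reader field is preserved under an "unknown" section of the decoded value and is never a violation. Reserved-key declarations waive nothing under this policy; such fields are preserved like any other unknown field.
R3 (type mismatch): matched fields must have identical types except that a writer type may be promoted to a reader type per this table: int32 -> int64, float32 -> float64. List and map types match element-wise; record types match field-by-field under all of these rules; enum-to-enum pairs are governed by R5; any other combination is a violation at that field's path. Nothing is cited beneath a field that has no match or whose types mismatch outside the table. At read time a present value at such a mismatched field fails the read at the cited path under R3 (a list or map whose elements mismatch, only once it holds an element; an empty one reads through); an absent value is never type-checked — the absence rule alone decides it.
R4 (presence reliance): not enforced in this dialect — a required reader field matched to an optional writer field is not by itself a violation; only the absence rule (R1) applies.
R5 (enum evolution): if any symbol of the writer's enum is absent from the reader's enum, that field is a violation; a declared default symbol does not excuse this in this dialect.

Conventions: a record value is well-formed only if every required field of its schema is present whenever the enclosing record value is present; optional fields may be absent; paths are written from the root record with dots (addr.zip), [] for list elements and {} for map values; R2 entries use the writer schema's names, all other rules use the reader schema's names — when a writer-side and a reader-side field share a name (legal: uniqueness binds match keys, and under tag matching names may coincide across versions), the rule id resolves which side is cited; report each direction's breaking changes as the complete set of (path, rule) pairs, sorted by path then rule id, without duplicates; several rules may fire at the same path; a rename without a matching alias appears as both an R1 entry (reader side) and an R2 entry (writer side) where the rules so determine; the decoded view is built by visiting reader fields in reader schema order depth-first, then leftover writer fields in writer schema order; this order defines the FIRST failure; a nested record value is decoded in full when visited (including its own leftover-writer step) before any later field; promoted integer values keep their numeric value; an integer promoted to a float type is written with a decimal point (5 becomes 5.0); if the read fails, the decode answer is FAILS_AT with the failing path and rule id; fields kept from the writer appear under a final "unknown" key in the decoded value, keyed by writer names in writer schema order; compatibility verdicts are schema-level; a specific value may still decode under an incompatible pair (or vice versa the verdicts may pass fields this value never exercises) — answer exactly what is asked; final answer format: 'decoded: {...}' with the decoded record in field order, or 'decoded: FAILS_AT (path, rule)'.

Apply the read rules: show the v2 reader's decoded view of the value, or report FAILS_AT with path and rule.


decoded: {"role": "MID", "scores": {"src": 10.0, "k2": 0.0}, "latitude": 3.75, "enabled": null, "archived": null, "balance": 1.5, "signature": 0xC0DE, "rating": 1.5}

in Ticket below, arrows point writer -> reader
decoding the Ticket value with the v2 reader:
  role := "MID"
  scores := {"src": 10.0, "k2": 0.0}
  latitude := 3.75
  enabled := null (not supplied -> null)
  archived := null (not supplied -> null)
  balance := 1.5
  signature := 0xC0DE (from writer payload)
  rating := 1.5 (no value, default fills)
  => decoded: {"role": "MID", "scores": {"src": 10.0, "k2": 0.0}, "latitude": 3.75, "enabled": null, "archived": null, "balance": 1.5, "signature": 0xC0DE, "rating": 1.5}


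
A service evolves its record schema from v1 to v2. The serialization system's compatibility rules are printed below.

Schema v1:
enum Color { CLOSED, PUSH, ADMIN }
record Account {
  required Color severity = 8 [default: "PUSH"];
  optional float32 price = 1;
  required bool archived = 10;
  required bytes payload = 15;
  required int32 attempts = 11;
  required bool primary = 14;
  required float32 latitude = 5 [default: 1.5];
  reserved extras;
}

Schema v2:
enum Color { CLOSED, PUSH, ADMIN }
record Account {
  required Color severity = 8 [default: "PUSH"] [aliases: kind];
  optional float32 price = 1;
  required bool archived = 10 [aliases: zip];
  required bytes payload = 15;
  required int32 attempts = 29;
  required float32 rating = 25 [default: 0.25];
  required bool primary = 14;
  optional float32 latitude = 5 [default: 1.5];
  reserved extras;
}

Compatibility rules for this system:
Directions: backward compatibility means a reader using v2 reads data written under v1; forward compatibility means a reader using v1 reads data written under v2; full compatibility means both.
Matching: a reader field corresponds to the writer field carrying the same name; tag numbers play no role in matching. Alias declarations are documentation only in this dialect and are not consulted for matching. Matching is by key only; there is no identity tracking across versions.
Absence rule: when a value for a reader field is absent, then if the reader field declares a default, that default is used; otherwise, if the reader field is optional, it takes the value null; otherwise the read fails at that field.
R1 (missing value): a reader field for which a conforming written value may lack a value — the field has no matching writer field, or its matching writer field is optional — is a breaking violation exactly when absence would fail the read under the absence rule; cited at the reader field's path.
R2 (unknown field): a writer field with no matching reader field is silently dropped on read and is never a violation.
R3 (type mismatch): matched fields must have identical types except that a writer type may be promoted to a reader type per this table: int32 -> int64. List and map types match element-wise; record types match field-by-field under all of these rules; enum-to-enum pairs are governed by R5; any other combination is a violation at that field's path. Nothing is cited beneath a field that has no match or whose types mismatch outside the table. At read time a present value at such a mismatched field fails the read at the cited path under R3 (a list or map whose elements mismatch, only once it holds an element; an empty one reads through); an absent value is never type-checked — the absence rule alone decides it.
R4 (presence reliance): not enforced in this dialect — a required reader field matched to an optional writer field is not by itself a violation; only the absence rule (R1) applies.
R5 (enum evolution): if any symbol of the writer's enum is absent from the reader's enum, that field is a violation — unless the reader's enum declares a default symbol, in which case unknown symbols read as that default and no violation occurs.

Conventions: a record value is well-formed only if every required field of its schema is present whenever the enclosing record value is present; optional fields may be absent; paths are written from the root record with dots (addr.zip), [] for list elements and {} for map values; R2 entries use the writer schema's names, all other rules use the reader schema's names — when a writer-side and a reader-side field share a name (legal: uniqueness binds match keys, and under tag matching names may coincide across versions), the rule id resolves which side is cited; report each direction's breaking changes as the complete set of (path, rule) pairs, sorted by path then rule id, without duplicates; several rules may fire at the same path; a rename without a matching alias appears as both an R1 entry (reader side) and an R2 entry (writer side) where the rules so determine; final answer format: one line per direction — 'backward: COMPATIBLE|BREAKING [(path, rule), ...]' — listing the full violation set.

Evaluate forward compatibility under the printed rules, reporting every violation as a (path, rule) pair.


forward: COMPATIBLE []

arrows below run writer -> reader for Account
forward on Account — v1 reading data written by v2:
  severity: Color -> Color, writer required; from severity
  price: float32 -> float32, writer optional; from price
  archived: bool -> bool, writer required; from archived
  payload: bytes -> bytes, writer required; from payload
  attempts: int32 -> int32, writer required; from attempts
  primary: bool -> bool, writer required; from primary
  latitude: float32 -> float32, writer optional; from latitude
  writer field rating has no reader counterpart
  => forward: COMPATIBLE
checking off the Account differences that do not matter here:
  field attempts in record Account: tag 11 changed to 29 -> triggers nothing under Account's printed rules — same verdict
  field latitude in record Account: required changed to optional -> triggers nothing under Account's printed rules — same verdict
  added field rating to record Account: required float32, tag 25, default 0.25 (in v2 it sits immediately before primary) -> triggers nothing under Account's printed rules — same verdict


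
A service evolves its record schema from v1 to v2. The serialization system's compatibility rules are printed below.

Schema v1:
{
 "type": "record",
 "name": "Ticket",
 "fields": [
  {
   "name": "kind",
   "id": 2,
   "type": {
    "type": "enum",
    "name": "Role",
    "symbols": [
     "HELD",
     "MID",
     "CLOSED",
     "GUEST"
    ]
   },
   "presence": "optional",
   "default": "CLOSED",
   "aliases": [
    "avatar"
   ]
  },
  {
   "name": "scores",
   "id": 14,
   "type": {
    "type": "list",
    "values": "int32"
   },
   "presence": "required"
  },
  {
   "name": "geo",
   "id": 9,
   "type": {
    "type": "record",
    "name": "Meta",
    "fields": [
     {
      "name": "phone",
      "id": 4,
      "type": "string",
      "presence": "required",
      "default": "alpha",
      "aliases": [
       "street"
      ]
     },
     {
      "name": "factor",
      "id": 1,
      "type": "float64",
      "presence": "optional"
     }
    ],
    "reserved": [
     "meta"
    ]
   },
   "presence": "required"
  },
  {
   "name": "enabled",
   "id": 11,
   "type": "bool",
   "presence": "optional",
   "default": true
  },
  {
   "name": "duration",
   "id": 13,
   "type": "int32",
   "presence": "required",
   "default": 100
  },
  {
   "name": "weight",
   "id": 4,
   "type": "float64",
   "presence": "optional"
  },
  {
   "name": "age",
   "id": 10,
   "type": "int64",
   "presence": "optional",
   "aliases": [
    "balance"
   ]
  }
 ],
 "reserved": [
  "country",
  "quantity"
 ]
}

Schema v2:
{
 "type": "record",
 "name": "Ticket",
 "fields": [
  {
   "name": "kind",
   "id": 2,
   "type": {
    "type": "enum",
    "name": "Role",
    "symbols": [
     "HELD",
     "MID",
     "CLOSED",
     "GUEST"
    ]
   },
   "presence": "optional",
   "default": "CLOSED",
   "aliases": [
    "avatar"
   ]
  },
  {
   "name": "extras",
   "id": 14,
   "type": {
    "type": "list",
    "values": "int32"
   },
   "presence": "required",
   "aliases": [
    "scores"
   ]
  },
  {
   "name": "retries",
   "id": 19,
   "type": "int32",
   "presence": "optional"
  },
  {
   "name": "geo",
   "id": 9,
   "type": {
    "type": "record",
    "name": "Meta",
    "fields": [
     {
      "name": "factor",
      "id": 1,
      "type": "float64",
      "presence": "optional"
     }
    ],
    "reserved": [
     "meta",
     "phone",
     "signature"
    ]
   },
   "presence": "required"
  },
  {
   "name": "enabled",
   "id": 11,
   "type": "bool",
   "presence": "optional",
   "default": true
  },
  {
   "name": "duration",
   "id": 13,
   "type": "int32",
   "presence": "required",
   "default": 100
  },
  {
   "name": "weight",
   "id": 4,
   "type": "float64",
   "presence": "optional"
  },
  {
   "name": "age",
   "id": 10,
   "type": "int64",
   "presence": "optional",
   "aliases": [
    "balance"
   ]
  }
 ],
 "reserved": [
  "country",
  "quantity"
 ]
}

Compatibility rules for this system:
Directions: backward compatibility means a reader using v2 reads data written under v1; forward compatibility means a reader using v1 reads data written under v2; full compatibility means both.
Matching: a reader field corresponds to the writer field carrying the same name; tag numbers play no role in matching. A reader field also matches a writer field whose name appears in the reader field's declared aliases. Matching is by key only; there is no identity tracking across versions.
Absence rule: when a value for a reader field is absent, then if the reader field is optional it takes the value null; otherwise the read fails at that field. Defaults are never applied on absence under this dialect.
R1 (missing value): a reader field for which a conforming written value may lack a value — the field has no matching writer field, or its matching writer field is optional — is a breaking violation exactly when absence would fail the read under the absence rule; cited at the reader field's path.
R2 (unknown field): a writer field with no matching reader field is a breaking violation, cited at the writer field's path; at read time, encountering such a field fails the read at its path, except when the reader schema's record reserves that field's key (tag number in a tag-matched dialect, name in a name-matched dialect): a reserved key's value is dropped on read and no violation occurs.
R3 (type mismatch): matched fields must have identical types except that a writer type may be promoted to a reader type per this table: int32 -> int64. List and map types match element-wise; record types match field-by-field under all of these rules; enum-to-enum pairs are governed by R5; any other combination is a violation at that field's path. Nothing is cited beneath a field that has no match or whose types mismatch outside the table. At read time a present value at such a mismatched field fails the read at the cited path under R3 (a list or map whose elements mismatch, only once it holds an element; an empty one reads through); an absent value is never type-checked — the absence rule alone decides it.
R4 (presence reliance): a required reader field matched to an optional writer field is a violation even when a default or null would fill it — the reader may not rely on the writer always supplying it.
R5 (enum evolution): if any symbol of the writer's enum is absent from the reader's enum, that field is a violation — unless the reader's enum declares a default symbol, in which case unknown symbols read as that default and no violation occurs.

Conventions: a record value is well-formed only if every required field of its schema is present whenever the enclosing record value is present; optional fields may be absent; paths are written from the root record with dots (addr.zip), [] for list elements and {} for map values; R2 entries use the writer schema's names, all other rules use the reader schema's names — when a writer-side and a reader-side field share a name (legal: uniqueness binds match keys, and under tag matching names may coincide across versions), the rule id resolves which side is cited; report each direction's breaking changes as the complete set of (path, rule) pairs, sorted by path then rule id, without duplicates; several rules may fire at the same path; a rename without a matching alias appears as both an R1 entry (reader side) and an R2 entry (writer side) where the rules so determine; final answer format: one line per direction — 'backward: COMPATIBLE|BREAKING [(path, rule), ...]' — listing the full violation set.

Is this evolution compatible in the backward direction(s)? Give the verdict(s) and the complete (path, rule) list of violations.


backward: COMPATIBLE []

the writer's type comes first in each Ticket pair
checking backward for Ticket: reader v2 against writer v1:
  writer optional, Role -> Role: reader kind maps from writer kind
  writer required, list<int32> -> list<int32>: reader extras maps from writer scores
  retries has no writer counterpart
  writer required, Meta -> Meta: reader geo maps from writer geo
  writer optional, bool -> bool: reader enabled maps from writer enabled
  writer required, int32 -> int32: reader duration maps from writer duration
  writer optional, float64 -> float64: reader weight maps from writer weight
  writer optional, int64 -> int64: reader age maps from writer age
  writer optional, float64 -> float64: reader geo.factor maps from writer geo.factor
  writer field geo.phone has no reader counterpart
  => backward: COMPATIBLE
ruling out the remaining Ticket differences:
  renamed field scores to extras in record Ticket (alias scores declared on the renamed field) -> affects forward compatibility only, which is not asked
  removed field phone from record Meta (its key "phone" joins the reserved list) -> affects forward compatibility only, which is not asked
  added field retries to record Ticket: optional int32, tag 19 (in v2 it sits immediately before geo) -> affects forward compatibility only, which is not asked
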